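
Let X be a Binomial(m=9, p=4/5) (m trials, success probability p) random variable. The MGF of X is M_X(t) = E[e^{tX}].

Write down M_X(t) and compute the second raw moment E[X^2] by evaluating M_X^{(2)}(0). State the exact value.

M_X(t) = (4*e^(t)/5 + 1/5)^9

E[X^2] = M′′(0) = 1332/25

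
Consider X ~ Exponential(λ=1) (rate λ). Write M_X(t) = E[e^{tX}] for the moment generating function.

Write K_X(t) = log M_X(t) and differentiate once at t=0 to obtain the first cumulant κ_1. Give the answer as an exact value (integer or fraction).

M_X(t) = 1/(1 - t)
K_X(t) = log M_X(t) = -log(1 - t)
K′(t) = -1/(t - 1)

κ_1 = K′(0) = 1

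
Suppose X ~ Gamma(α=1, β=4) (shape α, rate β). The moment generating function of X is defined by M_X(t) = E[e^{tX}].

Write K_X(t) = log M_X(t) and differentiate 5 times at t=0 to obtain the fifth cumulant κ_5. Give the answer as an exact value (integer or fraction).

κ_5 = K′′′′′(0) = 3/128

M_X(t) = 4/(4 - t)
K_X(t) = log M_X(t) = -log(4 - t) + 2*log(2)
K′(t) = -1/(t - 4)
K′′(t) = 1/(t^2 - 8*t + 16)
K′′′(t) = -2/(t^3 - 12*t^2 + 48*t - 64)
K′′′′(t) = 6/(t^4 - 16*t^3 + 96*t^2 - 256*t + 256)
K′′′′′(t) = -24/(t^5 - 20*t^4 + 160*t^3 - 640*t^2 + 1280*t - 1024)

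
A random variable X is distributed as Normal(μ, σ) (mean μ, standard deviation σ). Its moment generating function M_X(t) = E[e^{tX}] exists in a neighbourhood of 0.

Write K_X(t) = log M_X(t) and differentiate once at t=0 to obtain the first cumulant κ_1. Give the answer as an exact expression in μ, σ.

M_X(t) = e^(μ*t + σ^2*t^2/2)
K_X(t) = log M_X(t) = μ*t + σ^2*t^2/2
K^(1)(t) = μ + σ^2*t

κ_1 = K^(1)(0) = μ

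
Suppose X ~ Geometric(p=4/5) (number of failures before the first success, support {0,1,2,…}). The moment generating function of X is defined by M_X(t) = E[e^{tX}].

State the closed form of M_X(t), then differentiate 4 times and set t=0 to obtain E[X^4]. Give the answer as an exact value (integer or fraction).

E[X^4] = D^4[M](0) = 57/32

M_X(t) = 4/(5*(1 - e^(t)/5))
D^4[M](t) = (-4*e^(4*t) - 220*e^(3*t) - 1100*e^(2*t) - 500*e^(t))/(e^(5*t) - 25*e^(4*t) + 250*e^(3*t) - 1250*e^(2*t) + 3125*e^(t) - 3125)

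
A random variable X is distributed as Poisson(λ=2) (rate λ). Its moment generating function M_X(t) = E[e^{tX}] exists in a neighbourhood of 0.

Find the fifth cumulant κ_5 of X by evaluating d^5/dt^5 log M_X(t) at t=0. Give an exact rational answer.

κ_5 = d^5K/dt^5 |_{t=0} = 2

M_X(t) = e^(2*e^(t) - 2)
K_X(t) = log M_X(t) = 2*e^(t) - 2
dK/dt = 2*e^(t)
d^2K/dt^2 = 2*e^(t)
d^3K/dt^3 = 2*e^(t)
d^4K/dt^4 = 2*e^(t)
d^5K/dt^5 = 2*e^(t)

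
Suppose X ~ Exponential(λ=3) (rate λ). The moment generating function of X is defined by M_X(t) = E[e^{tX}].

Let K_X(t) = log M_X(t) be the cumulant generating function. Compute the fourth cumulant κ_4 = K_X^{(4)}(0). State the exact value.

M_X(t) = 3/(3 - t)
K_X(t) = log M_X(t) = -log(3 - t) + log(3)
K′(t) = -1/(t - 3)
K′′(t) = 1/(t^2 - 6*t + 9)
K′′′(t) = -2/(t^3 - 9*t^2 + 27*t - 27)
K′′′′(t) = 6/(t^4 - 12*t^3 + 54*t^2 - 108*t + 81)

κ_4 = K′′′′(0) = 2/27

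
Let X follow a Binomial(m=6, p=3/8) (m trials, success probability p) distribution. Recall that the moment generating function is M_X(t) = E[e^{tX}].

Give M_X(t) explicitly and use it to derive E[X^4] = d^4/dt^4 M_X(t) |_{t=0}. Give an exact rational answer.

E[X^4] = D^4[M](0) = 39357/512

M_X(t) = (3*e^(t)/8 + 5/8)^6
D^4[M](t) = 59049*e^(6*t)/16384 + 2278125*e^(5*t)/131072 + 30375*e^(4*t)/1024 + 1366875*e^(3*t)/65536 + 84375*e^(2*t)/16384 + 28125*e^(t)/131072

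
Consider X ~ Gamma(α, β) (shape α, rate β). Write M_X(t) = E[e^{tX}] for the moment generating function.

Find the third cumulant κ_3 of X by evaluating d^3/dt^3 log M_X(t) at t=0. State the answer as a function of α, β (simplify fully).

κ_3 = K^(3)(0) = 2*α/β^3

M_X(t) = (β/(β - t))^α
K_X(t) = log M_X(t) = α*(log(β) - log(β - t))
K^(3)(t) = -2*α/(-β^3 + 3*β^2*t - 3*β*t^2 + t^3)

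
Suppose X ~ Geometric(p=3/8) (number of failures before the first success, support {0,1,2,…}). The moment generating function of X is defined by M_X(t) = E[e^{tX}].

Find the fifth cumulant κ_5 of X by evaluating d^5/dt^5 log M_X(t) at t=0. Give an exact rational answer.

κ_5 = K′′′′′(0) = 84760/81

M_X(t) = 3/(8*(1 - 5*e^(t)/8))
K_X(t) = log M_X(t) = -log(1 - 5*e^(t)/8) - 3*log(2) + log(3)
K′(t) = -5*e^(t)/(5*e^(t) - 8)
K′′(t) = 40*e^(t)/(25*e^(2*t) - 80*e^(t) + 64)
K′′′(t) = (-200*e^(2*t) - 320*e^(t))/(125*e^(3*t) - 600*e^(2*t) + 960*e^(t) - 512)
K′′′′(t) = (1000*e^(3*t) + 6400*e^(2*t) + 2560*e^(t))/(625*e^(4*t) - 4000*e^(3*t) + 9600*e^(2*t) - 10240*e^(t) + 4096)
K′′′′′(t) = (-5000*e^(4*t) - 88000*e^(3*t) - 140800*e^(2*t) - 20480*e^(t))/(3125*e^(5*t) - 25000*e^(4*t) + 80000*e^(3*t) - 128000*e^(2*t) + 102400*e^(t) - 32768)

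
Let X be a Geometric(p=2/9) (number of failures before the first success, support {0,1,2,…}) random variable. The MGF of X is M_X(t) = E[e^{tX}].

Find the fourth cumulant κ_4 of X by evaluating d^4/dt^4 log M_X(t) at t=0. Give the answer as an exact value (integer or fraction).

κ_4 = K^(4)(0) = 12033/8

M_X(t) = 2/(9*(1 - 7*e^(t)/9))
K_X(t) = log M_X(t) = -log(1 - 7*e^(t)/9) - 2*log(3) + log(2)
K^(4)(t) = (3087*e^(3*t) + 15876*e^(2*t) + 5103*e^(t))/(2401*e^(4*t) - 12348*e^(3*t) + 23814*e^(2*t) - 20412*e^(t) + 6561)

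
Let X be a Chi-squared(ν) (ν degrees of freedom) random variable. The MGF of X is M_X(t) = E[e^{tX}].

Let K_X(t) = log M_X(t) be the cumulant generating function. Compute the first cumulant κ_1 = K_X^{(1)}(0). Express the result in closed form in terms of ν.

κ_1 = dK/dt |_{t=0} = ν

M_X(t) = (1 - 2*t)^(-ν/2)
K_X(t) = log M_X(t) = -ν*log(1 - 2*t)/2
dK/dt = -ν/(2*t - 1)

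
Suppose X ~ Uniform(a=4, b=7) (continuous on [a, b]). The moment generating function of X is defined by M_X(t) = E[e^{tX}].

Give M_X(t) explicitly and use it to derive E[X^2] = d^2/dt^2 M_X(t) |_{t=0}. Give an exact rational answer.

M_X(t) = (e^(7*t) - e^(4*t))/(3*t)
M^(2)(t) = (49*t^2*e^(7*t) - 16*t^2*e^(4*t) - 14*t*e^(7*t) + 8*t*e^(4*t) + 2*e^(7*t) - 2*e^(4*t))/(3*t^3)

E[X^2] = M^(2)(0) = 31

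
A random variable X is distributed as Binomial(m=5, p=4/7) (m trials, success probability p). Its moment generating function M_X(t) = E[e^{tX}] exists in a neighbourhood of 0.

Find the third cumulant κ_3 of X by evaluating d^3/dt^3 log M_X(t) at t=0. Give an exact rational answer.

κ_3 = D^3[K](0) = -60/343

M_X(t) = (4*e^(t)/7 + 3/7)^5
K_X(t) = log M_X(t) = 5*log(4*e^(t)/7 + 3/7)
D^3[K](t) = (-240*e^(2*t) + 180*e^(t))/(64*e^(3*t) + 144*e^(2*t) + 108*e^(t) + 27)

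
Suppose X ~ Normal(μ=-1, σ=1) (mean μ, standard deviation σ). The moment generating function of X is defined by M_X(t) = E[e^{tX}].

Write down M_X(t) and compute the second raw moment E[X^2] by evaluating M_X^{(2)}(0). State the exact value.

E[X^2] = M′′(0) = 2

M_X(t) = e^(t^2/2 - t)
M′(t) = t*e^(-t)*e^(t^2/2) - e^(-t)*e^(t^2/2)
M′′(t) = (t^2*e^(t^2/2) - 2*t*e^(t^2/2) + 2*e^(t^2/2))*e^(-t)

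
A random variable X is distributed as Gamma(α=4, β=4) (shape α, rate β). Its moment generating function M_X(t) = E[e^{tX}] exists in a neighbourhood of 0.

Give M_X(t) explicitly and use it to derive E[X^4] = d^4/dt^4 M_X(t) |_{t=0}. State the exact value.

E[X^4] = M′′′′(0) = 105/32

M_X(t) = 256/(4 - t)^4
M′(t) = -1024/(t^5 - 20*t^4 + 160*t^3 - 640*t^2 + 1280*t - 1024)
M′′(t) = 5120/(t^6 - 24*t^5 + 240*t^4 - 1280*t^3 + 3840*t^2 - 6144*t + 4096)
M′′′(t) = -30720/(t^7 - 28*t^6 + 336*t^5 - 2240*t^4 + 8960*t^3 - 21504*t^2 + 28672*t - 16384)
M′′′′(t) = 215040/(t^8 - 32*t^7 + 448*t^6 - 3584*t^5 + 17920*t^4 - 57344*t^3 + 114688*t^2 - 131072*t + 65536)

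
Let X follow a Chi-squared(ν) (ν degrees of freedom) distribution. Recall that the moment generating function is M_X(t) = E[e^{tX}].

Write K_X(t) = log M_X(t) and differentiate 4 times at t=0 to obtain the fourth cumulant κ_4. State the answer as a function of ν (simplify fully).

M_X(t) = (1 - 2*t)^(-ν/2)
K_X(t) = log M_X(t) = -ν*log(1 - 2*t)/2
K^(4)(t) = 48*ν/(16*t^4 - 32*t^3 + 24*t^2 - 8*t + 1)

κ_4 = K^(4)(0) = 48*ν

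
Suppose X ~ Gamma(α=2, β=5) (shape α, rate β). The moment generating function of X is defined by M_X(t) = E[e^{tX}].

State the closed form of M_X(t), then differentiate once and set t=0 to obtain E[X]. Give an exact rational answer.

M_X(t) = 25/(5 - t)^2
D[M](t) = -50/(t^3 - 15*t^2 + 75*t - 125)

E[X] = D[M](0) = 2/5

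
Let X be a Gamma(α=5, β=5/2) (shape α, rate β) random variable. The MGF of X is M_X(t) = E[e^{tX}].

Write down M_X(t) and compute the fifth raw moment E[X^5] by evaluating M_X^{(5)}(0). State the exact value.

M_X(t) = 3125/(32*(5/2 - t)^5)
M^(5)(t) = 1512000000/(1024*t^10 - 25600*t^9 + 288000*t^8 - 1920000*t^7 + 8400000*t^6 - 25200000*t^5 + 52500000*t^4 - 75000000*t^3 + 70312500*t^2 - 39062500*t + 9765625)

E[X^5] = M^(5)(0) = 96768/625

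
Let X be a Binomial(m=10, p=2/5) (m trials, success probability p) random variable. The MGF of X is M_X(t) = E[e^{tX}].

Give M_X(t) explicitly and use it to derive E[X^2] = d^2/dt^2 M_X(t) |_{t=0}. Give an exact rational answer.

M_X(t) = (2*e^(t)/5 + 3/5)^10

E[X^2] = D^2[M](0) = 92/5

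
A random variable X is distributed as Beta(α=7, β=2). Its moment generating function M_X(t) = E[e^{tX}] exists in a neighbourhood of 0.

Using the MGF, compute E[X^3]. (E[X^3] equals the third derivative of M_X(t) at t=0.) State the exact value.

E[X^3] = D^3[M](0) = 28/55

M_X(t) = ₁F₁(7; 9; t)
D^3[M](t) = 28*₁F₁(10; 12; t)/55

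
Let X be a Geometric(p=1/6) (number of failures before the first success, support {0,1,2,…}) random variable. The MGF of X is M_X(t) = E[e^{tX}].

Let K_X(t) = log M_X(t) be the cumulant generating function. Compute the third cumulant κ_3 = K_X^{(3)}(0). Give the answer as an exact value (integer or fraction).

κ_3 = d^3K/dt^3 |_{t=0} = 330

M_X(t) = 1/(6*(1 - 5*e^(t)/6))
K_X(t) = log M_X(t) = -log(1 - 5*e^(t)/6) - log(6)
dK/dt = -5*e^(t)/(5*e^(t) - 6)
d^2K/dt^2 = 30*e^(t)/(25*e^(2*t) - 60*e^(t) + 36)
d^3K/dt^3 = (-150*e^(2*t) - 180*e^(t))/(125*e^(3*t) - 450*e^(2*t) + 540*e^(t) - 216)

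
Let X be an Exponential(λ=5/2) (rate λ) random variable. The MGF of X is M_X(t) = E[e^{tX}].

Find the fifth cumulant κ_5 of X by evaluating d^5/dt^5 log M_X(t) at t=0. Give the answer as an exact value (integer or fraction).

κ_5 = K′′′′′(0) = 768/3125

M_X(t) = 5/(2*(5/2 - t))
K_X(t) = log M_X(t) = -log(5/2 - t) - log(2) + log(5)
K′(t) = -2/(2*t - 5)
K′′(t) = 4/(4*t^2 - 20*t + 25)
K′′′(t) = -16/(8*t^3 - 60*t^2 + 150*t - 125)
K′′′′(t) = 96/(16*t^4 - 160*t^3 + 600*t^2 - 1000*t + 625)
K′′′′′(t) = -768/(32*t^5 - 400*t^4 + 2000*t^3 - 5000*t^2 + 6250*t - 3125)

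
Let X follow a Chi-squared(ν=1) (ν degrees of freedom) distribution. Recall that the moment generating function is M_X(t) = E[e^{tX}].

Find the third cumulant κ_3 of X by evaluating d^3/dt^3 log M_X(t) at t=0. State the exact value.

κ_3 = d^3K/dt^3 |_{t=0} = 8

M_X(t) = 1/√(1 - 2*t)
K_X(t) = log M_X(t) = -log(1 - 2*t)/2
dK/dt = -1/(2*t - 1)
d^2K/dt^2 = 2/(4*t^2 - 4*t + 1)
d^3K/dt^3 = -8/(8*t^3 - 12*t^2 + 6*t - 1)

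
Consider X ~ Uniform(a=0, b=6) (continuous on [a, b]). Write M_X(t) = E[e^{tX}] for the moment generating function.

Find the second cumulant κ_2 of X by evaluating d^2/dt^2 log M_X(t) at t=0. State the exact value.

M_X(t) = (e^(6*t) - 1)/(6*t)
K_X(t) = log M_X(t) = -log(t) + log(e^(6*t) - 1) - log(6)
D^2[K](t) = (-36*t^2*e^(6*t) + e^(12*t) - 2*e^(6*t) + 1)/(t^2*e^(12*t) - 2*t^2*e^(6*t) + t^2)

κ_2 = D^2[K](0) = 3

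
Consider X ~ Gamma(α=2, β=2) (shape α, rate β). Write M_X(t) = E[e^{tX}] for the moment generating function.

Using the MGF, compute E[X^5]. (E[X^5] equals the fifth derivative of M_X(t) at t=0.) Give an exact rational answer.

M_X(t) = 4/(2 - t)^2
M′(t) = -8/(t^3 - 6*t^2 + 12*t - 8)
M′′(t) = 24/(t^4 - 8*t^3 + 24*t^2 - 32*t + 16)
M′′′(t) = -96/(t^5 - 10*t^4 + 40*t^3 - 80*t^2 + 80*t - 32)
M′′′′(t) = 480/(t^6 - 12*t^5 + 60*t^4 - 160*t^3 + 240*t^2 - 192*t + 64)
M′′′′′(t) = -2880/(t^7 - 14*t^6 + 84*t^5 - 280*t^4 + 560*t^3 - 672*t^2 + 448*t - 128)

E[X^5] = M′′′′′(0) = 45/2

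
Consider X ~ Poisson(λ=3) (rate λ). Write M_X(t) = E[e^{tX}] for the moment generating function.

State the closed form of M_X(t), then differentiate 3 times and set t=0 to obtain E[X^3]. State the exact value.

E[X^3] = M′′′(0) = 57

M_X(t) = e^(3*e^(t) - 3)
M′(t) = 3*e^(-3)*e^(t)*e^(3*e^(t))
M′′(t) = (9*e^(2*t)*e^(3*e^(t)) + 3*e^(t)*e^(3*e^(t)))*e^(-3)
M′′′(t) = (27*e^(3*t)*e^(3*e^(t)) + 27*e^(2*t)*e^(3*e^(t)) + 3*e^(t)*e^(3*e^(t)))*e^(-3)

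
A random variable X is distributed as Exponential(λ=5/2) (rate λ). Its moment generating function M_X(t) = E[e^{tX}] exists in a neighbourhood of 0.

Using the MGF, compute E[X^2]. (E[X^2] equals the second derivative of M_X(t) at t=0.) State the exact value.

E[X^2] = M′′(0) = 8/25

M_X(t) = 5/(2*(5/2 - t))
M′(t) = 10/(4*t^2 - 20*t + 25)
M′′(t) = -40/(8*t^3 - 60*t^2 + 150*t - 125)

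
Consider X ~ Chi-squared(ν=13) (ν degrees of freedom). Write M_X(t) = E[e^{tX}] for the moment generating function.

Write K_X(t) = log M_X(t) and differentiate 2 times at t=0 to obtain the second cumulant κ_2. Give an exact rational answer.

κ_2 = K′′(0) = 26

M_X(t) = (1 - 2*t)^(-13/2)
K_X(t) = log M_X(t) = -13*log(1 - 2*t)/2
K′(t) = -13/(2*t - 1)
K′′(t) = 26/(4*t^2 - 4*t + 1)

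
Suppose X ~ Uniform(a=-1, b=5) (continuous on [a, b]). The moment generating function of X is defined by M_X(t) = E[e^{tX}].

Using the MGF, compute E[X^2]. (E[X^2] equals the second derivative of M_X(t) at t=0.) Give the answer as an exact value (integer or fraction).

M_X(t) = (e^(5*t) - e^(-t))/(6*t)
M′(t) = (5*t*e^(6*t) + t - e^(6*t) + 1)*e^(-t)/(6*t^2)
M′′(t) = (25*t^2*e^(6*t) - t^2 - 10*t*e^(6*t) - 2*t + 2*e^(6*t) - 2)*e^(-t)/(6*t^3)

E[X^2] = M′′(0) = 7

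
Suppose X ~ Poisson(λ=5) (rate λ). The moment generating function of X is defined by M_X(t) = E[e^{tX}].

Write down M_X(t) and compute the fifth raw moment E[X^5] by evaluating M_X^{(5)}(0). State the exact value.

E[X^5] = D^5[M](0) = 12880

M_X(t) = e^(5*e^(t) - 5)
D^5[M](t) = (3125*e^(5*t)*e^(5*e^(t)) + 6250*e^(4*t)*e^(5*e^(t)) + 3125*e^(3*t)*e^(5*e^(t)) + 375*e^(2*t)*e^(5*e^(t)) + 5*e^(t)*e^(5*e^(t)))*e^(-5)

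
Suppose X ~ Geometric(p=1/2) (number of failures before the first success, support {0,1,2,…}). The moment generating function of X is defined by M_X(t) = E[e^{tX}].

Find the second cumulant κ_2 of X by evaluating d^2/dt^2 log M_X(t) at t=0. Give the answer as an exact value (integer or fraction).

M_X(t) = 1/(2*(1 - e^(t)/2))
K_X(t) = log M_X(t) = -log(1 - e^(t)/2) - log(2)
dK/dt = -e^(t)/(e^(t) - 2)
d^2K/dt^2 = 2*e^(t)/(e^(2*t) - 4*e^(t) + 4)

κ_2 = d^2K/dt^2 |_{t=0} = 2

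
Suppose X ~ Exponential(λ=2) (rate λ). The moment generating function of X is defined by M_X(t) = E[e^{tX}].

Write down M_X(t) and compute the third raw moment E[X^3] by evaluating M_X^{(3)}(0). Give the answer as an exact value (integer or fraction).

E[X^3] = d^3M/dt^3 |_{t=0} = 3/4

M_X(t) = 2/(2 - t)
dM/dt = 2/(t^2 - 4*t + 4)
d^2M/dt^2 = -4/(t^3 - 6*t^2 + 12*t - 8)
d^3M/dt^3 = 12/(t^4 - 8*t^3 + 24*t^2 - 32*t + 16)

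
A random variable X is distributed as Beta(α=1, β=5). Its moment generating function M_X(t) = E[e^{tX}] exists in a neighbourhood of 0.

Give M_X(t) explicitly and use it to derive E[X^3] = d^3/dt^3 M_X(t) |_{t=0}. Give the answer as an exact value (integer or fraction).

E[X^3] = M′′′(0) = 1/56

M_X(t) = ₁F₁(1; 6; t)
M′(t) = ₁F₁(2; 7; t)/6
M′′(t) = ₁F₁(3; 8; t)/21
M′′′(t) = ₁F₁(4; 9; t)/56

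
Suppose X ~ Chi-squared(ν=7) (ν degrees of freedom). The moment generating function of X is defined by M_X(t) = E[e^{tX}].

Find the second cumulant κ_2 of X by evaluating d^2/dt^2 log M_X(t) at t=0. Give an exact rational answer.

κ_2 = K^(2)(0) = 14

M_X(t) = (1 - 2*t)^(-7/2)
K_X(t) = log M_X(t) = -7*log(1 - 2*t)/2
K^(2)(t) = 14/(4*t^2 - 4*t + 1)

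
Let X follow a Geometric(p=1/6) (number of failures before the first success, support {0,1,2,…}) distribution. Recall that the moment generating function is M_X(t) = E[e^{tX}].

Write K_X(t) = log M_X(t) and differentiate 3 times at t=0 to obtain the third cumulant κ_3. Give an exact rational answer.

κ_3 = K′′′(0) = 330

M_X(t) = 1/(6*(1 - 5*e^(t)/6))
K_X(t) = log M_X(t) = -log(1 - 5*e^(t)/6) - log(6)
K′(t) = -5*e^(t)/(5*e^(t) - 6)
K′′(t) = 30*e^(t)/(25*e^(2*t) - 60*e^(t) + 36)
K′′′(t) = (-150*e^(2*t) - 180*e^(t))/(125*e^(3*t) - 450*e^(2*t) + 540*e^(t) - 216)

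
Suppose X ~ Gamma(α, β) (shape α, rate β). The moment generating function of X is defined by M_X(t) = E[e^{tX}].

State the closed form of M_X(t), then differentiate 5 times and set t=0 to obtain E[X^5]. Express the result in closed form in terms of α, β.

E[X^5] = D^5[M](0) = α*(α^4 + 10*α^3 + 35*α^2 + 50*α + 24)/β^5

M_X(t) = (β/(β - t))^α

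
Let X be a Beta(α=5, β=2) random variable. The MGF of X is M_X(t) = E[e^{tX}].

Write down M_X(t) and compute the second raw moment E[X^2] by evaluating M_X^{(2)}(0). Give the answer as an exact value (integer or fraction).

M_X(t) = ₁F₁(5; 7; t)
M′(t) = 5*₁F₁(6; 8; t)/7
M′′(t) = 15*₁F₁(7; 9; t)/28

E[X^2] = M′′(0) = 15/28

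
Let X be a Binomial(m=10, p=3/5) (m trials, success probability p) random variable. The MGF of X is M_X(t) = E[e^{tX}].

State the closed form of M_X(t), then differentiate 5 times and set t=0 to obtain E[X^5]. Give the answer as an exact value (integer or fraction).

E[X^5] = M^(5)(0) = 8289564/625

M_X(t) = (3*e^(t)/5 + 2/5)^10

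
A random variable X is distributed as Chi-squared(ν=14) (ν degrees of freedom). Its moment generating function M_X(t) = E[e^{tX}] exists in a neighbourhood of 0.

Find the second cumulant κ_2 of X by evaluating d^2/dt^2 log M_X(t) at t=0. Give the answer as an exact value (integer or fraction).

κ_2 = K^(2)(0) = 28

M_X(t) = (1 - 2*t)^(-7)
K_X(t) = log M_X(t) = -7*log(1 - 2*t)
K^(2)(t) = 28/(4*t^2 - 4*t + 1)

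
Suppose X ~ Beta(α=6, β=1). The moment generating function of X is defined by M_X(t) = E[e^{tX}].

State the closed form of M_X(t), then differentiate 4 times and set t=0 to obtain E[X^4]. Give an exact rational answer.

E[X^4] = d^4M/dt^4 |_{t=0} = 3/5

M_X(t) = ₁F₁(6; 7; t)
dM/dt = 6*₁F₁(7; 8; t)/7
d^2M/dt^2 = 3*₁F₁(8; 9; t)/4
d^3M/dt^3 = 2*₁F₁(9; 10; t)/3
d^4M/dt^4 = 3*₁F₁(10; 11; t)/5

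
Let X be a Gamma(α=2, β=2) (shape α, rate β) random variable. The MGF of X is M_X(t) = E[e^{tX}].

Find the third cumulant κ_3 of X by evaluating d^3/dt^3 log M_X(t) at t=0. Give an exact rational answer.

M_X(t) = 4/(2 - t)^2
K_X(t) = log M_X(t) = -2*log(2 - t) + 2*log(2)
D^3[K](t) = -4/(t^3 - 6*t^2 + 12*t - 8)

κ_3 = D^3[K](0) = 1/2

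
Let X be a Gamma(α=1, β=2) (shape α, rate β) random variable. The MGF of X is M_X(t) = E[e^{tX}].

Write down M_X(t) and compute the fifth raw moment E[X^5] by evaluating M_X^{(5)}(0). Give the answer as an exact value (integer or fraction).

M_X(t) = 2/(2 - t)
M^(5)(t) = 240/(t^6 - 12*t^5 + 60*t^4 - 160*t^3 + 240*t^2 - 192*t + 64)

E[X^5] = M^(5)(0) = 15/4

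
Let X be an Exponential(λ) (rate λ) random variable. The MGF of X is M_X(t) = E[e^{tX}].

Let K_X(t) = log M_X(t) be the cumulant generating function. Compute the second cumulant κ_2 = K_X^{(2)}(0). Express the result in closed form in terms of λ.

M_X(t) = λ/(λ - t)
K_X(t) = log M_X(t) = log(λ) - log(λ - t)
K^(2)(t) = 1/(λ^2 - 2*λ*t + t^2)

κ_2 = K^(2)(0) = λ^(-2)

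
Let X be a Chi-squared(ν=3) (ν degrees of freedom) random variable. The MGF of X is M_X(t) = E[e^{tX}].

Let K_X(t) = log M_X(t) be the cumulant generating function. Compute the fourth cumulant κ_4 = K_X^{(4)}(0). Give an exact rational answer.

M_X(t) = (1 - 2*t)^(-3/2)
K_X(t) = log M_X(t) = -3*log(1 - 2*t)/2
K′(t) = -3/(2*t - 1)
K′′(t) = 6/(4*t^2 - 4*t + 1)
K′′′(t) = -24/(8*t^3 - 12*t^2 + 6*t - 1)
K′′′′(t) = 144/(16*t^4 - 32*t^3 + 24*t^2 - 8*t + 1)

κ_4 = K′′′′(0) = 144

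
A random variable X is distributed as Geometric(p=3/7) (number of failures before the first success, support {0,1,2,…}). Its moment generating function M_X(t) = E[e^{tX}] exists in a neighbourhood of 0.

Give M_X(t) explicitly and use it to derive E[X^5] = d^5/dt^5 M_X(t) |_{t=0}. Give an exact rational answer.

E[X^5] = M′′′′′(0) = 135628/81

M_X(t) = 3/(7*(1 - 4*e^(t)/7))
M′(t) = 12*e^(t)/(16*e^(2*t) - 56*e^(t) + 49)
M′′(t) = (-48*e^(2*t) - 84*e^(t))/(64*e^(3*t) - 336*e^(2*t) + 588*e^(t) - 343)
M′′′(t) = (192*e^(3*t) + 1344*e^(2*t) + 588*e^(t))/(256*e^(4*t) - 1792*e^(3*t) + 4704*e^(2*t) - 5488*e^(t) + 2401)
M′′′′(t) = (-768*e^(4*t) - 14784*e^(3*t) - 25872*e^(2*t) - 4116*e^(t))/(1024*e^(5*t) - 8960*e^(4*t) + 31360*e^(3*t) - 54880*e^(2*t) + 48020*e^(t) - 16807)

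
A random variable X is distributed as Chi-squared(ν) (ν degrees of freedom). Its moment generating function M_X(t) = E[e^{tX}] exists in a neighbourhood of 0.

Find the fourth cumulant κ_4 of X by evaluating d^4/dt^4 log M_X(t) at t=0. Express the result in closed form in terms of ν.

κ_4 = d^4K/dt^4 |_{t=0} = 48*ν

M_X(t) = (1 - 2*t)^(-ν/2)
K_X(t) = log M_X(t) = -ν*log(1 - 2*t)/2
dK/dt = -ν/(2*t - 1)
d^2K/dt^2 = 2*ν/(4*t^2 - 4*t + 1)
d^3K/dt^3 = -8*ν/(8*t^3 - 12*t^2 + 6*t - 1)
d^4K/dt^4 = 48*ν/(16*t^4 - 32*t^3 + 24*t^2 - 8*t + 1)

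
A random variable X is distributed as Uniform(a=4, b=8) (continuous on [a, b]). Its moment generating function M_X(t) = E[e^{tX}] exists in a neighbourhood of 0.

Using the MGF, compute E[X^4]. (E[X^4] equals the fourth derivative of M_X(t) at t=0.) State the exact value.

M_X(t) = (e^(8*t) - e^(4*t))/(4*t)

E[X^4] = M^(4)(0) = 7936/5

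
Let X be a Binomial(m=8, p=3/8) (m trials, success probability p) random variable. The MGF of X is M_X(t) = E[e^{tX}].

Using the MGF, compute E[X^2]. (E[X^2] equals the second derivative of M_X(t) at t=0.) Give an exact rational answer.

M_X(t) = (3*e^(t)/8 + 5/8)^8

E[X^2] = D^2[M](0) = 87/8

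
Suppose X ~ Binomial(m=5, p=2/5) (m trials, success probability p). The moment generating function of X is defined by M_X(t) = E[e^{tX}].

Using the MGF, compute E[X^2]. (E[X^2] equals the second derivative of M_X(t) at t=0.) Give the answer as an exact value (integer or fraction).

E[X^2] = M′′(0) = 26/5

M_X(t) = (2*e^(t)/5 + 3/5)^5
M′(t) = 32*e^(5*t)/625 + 192*e^(4*t)/625 + 432*e^(3*t)/625 + 432*e^(2*t)/625 + 162*e^(t)/625
M′′(t) = 32*e^(5*t)/125 + 768*e^(4*t)/625 + 1296*e^(3*t)/625 + 864*e^(2*t)/625 + 162*e^(t)/625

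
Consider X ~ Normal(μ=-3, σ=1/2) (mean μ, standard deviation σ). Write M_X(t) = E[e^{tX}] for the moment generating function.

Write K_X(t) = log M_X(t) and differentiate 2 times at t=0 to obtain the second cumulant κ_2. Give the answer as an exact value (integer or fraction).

κ_2 = K′′(0) = 1/4

M_X(t) = e^(t^2/8 - 3*t)
K_X(t) = log M_X(t) = t^2/8 - 3*t
K′(t) = t/4 - 3
K′′(t) = 1/4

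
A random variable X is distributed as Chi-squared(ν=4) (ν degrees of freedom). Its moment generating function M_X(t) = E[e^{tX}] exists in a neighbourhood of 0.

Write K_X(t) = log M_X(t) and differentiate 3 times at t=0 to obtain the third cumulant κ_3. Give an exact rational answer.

M_X(t) = (1 - 2*t)^(-2)
K_X(t) = log M_X(t) = -2*log(1 - 2*t)
K^(3)(t) = -32/(8*t^3 - 12*t^2 + 6*t - 1)

κ_3 = K^(3)(0) = 32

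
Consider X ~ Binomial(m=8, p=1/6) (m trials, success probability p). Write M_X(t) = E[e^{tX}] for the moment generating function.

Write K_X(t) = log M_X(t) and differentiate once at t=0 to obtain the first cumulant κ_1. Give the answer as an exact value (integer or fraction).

M_X(t) = (e^(t)/6 + 5/6)^8
K_X(t) = log M_X(t) = 8*log(e^(t)/6 + 5/6)
K′(t) = 8*e^(t)/(e^(t) + 5)

κ_1 = K′(0) = 4/3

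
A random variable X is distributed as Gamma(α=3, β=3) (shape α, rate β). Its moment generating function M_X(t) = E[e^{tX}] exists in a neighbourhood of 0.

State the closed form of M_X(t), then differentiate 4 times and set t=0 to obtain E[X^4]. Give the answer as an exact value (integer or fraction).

M_X(t) = 27/(3 - t)^3
M′(t) = 81/(t^4 - 12*t^3 + 54*t^2 - 108*t + 81)
M′′(t) = -324/(t^5 - 15*t^4 + 90*t^3 - 270*t^2 + 405*t - 243)
M′′′(t) = 1620/(t^6 - 18*t^5 + 135*t^4 - 540*t^3 + 1215*t^2 - 1458*t + 729)
M′′′′(t) = -9720/(t^7 - 21*t^6 + 189*t^5 - 945*t^4 + 2835*t^3 - 5103*t^2 + 5103*t - 2187)

E[X^4] = M′′′′(0) = 40/9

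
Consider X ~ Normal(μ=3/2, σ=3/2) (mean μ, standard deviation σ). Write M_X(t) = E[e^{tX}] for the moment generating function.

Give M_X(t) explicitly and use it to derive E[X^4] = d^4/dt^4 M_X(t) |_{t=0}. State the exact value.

E[X^4] = d^4M/dt^4 |_{t=0} = 405/8

M_X(t) = e^(9*t^2/8 + 3*t/2)
dM/dt = 9*t*e^(3*t/2)*e^(9*t^2/8)/4 + 3*e^(3*t/2)*e^(9*t^2/8)/2
d^2M/dt^2 = 81*t^2*e^(3*t/2)*e^(9*t^2/8)/16 + 27*t*e^(3*t/2)*e^(9*t^2/8)/4 + 9*e^(3*t/2)*e^(9*t^2/8)/2
d^3M/dt^3 = 729*t^3*e^(3*t/2)*e^(9*t^2/8)/64 + 729*t^2*e^(3*t/2)*e^(9*t^2/8)/32 + 243*t*e^(3*t/2)*e^(9*t^2/8)/8 + 27*e^(3*t/2)*e^(9*t^2/8)/2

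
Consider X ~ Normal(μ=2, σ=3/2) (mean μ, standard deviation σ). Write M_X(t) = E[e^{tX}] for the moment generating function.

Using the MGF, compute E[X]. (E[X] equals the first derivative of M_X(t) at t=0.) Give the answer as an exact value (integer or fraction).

M_X(t) = e^(9*t^2/8 + 2*t)
M^(1)(t) = 9*t*e^(2*t)*e^(9*t^2/8)/4 + 2*e^(2*t)*e^(9*t^2/8)

E[X] = M^(1)(0) = 2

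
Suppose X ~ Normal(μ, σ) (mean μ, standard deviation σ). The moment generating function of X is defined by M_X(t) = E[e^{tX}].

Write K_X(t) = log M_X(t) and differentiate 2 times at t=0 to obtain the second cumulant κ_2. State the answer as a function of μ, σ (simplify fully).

κ_2 = K′′(0) = σ^2

M_X(t) = e^(μ*t + σ^2*t^2/2)
K_X(t) = log M_X(t) = μ*t + σ^2*t^2/2
K′(t) = μ + σ^2*t
K′′(t) = σ^2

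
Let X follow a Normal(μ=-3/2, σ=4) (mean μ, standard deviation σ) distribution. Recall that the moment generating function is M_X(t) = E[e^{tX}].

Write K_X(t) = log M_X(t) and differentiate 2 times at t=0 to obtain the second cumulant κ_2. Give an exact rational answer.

M_X(t) = e^(8*t^2 - 3*t/2)
K_X(t) = log M_X(t) = 8*t^2 - 3*t/2
K^(2)(t) = 16

κ_2 = K^(2)(0) = 16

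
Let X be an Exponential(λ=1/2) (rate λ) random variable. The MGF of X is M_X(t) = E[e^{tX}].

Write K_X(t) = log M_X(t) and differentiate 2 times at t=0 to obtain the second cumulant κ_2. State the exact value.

κ_2 = d^2K/dt^2 |_{t=0} = 4

M_X(t) = 1/(2*(1/2 - t))
K_X(t) = log M_X(t) = -log(1/2 - t) - log(2)
dK/dt = -2/(2*t - 1)
d^2K/dt^2 = 4/(4*t^2 - 4*t + 1)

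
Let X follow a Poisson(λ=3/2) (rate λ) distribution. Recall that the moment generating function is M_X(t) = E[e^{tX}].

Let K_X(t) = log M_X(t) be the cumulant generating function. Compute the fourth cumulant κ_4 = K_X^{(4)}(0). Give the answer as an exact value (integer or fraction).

κ_4 = K^(4)(0) = 3/2

M_X(t) = e^(3*e^(t)/2 - 3/2)
K_X(t) = log M_X(t) = 3*e^(t)/2 - 3/2
K^(4)(t) = 3*e^(t)/2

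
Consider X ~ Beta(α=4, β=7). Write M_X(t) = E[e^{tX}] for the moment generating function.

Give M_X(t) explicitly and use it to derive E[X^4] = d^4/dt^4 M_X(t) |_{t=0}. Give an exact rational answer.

M_X(t) = ₁F₁(4; 11; t)
dM/dt = 4*₁F₁(5; 12; t)/11
d^2M/dt^2 = 5*₁F₁(6; 13; t)/33
d^3M/dt^3 = 10*₁F₁(7; 14; t)/143
d^4M/dt^4 = 5*₁F₁(8; 15; t)/143

E[X^4] = d^4M/dt^4 |_{t=0} = 5/143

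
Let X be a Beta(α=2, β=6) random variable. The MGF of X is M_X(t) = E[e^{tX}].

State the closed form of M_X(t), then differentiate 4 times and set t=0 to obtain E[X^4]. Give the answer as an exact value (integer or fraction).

E[X^4] = d^4M/dt^4 |_{t=0} = 1/66

M_X(t) = ₁F₁(2; 8; t)
dM/dt = ₁F₁(3; 9; t)/4
d^2M/dt^2 = ₁F₁(4; 10; t)/12
d^3M/dt^3 = ₁F₁(5; 11; t)/30
d^4M/dt^4 = ₁F₁(6; 12; t)/66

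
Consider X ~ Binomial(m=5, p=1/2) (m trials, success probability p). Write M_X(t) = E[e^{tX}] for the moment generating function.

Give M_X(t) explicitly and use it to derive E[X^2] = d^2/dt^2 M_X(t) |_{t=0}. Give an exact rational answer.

M_X(t) = (e^(t)/2 + 1/2)^5
D^2[M](t) = 25*e^(5*t)/32 + 5*e^(4*t)/2 + 45*e^(3*t)/16 + 5*e^(2*t)/4 + 5*e^(t)/32

E[X^2] = D^2[M](0) = 15/2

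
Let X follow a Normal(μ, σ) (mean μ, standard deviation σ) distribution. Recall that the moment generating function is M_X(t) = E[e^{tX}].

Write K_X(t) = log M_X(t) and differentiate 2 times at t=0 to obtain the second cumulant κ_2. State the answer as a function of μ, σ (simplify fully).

κ_2 = D^2[K](0) = σ^2

M_X(t) = e^(μ*t + σ^2*t^2/2)
K_X(t) = log M_X(t) = μ*t + σ^2*t^2/2
D^2[K](t) = σ^2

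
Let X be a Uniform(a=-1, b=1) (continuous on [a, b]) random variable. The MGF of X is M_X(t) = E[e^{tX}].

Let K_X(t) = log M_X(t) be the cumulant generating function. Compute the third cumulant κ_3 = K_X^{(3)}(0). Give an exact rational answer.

κ_3 = d^3K/dt^3 |_{t=0} = 0

M_X(t) = (e^(t) - e^(-t))/(2*t)
K_X(t) = log M_X(t) = -log(t) + log(e^(t) - e^(-t)) - log(2)
dK/dt = (t*e^(2*t) + t - e^(2*t) + 1)/(t*e^(2*t) - t)
d^2K/dt^2 = (-4*t^2*e^(2*t) + e^(4*t) - 2*e^(2*t) + 1)/(t^2*e^(4*t) - 2*t^2*e^(2*t) + t^2)
d^3K/dt^3 = (8*t^3*e^(4*t) + 8*t^3*e^(2*t) - 2*e^(6*t) + 6*e^(4*t) - 6*e^(2*t) + 2)/(t^3*e^(6*t) - 3*t^3*e^(4*t) + 3*t^3*e^(2*t) - t^3)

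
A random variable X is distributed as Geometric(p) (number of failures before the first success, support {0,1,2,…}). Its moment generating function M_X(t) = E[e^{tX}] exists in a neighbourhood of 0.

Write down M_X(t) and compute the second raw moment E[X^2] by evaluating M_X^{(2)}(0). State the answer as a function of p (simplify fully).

M_X(t) = p/(-(1 - p)*e^(t) + 1)
dM/dt = (-p^2*e^(t) + p*e^(t))/(p^2*e^(2*t) - 2*p*e^(2*t) + 2*p*e^(t) + e^(2*t) - 2*e^(t) + 1)

E[X^2] = d^2M/dt^2 |_{t=0} = 1 - 3/p + 2/p^2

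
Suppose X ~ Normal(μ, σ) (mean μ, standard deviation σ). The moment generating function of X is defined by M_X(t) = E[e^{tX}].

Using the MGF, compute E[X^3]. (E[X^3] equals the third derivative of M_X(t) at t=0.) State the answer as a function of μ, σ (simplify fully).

E[X^3] = M′′′(0) = μ*(μ^2 + 3*σ^2)

M_X(t) = e^(μ*t + σ^2*t^2/2)
M′(t) = μ*e^(μ*t)*e^(σ^2*t^2/2) + σ^2*t*e^(μ*t)*e^(σ^2*t^2/2)
M′′(t) = μ^2*e^(μ*t)*e^(σ^2*t^2/2) + 2*μ*σ^2*t*e^(μ*t)*e^(σ^2*t^2/2) + σ^4*t^2*e^(μ*t)*e^(σ^2*t^2/2) + σ^2*e^(μ*t)*e^(σ^2*t^2/2)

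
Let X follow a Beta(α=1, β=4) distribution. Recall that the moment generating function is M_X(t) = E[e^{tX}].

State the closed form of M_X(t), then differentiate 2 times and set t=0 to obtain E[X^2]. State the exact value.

M_X(t) = ₁F₁(1; 5; t)
M^(2)(t) = ₁F₁(3; 7; t)/15

E[X^2] = M^(2)(0) = 1/15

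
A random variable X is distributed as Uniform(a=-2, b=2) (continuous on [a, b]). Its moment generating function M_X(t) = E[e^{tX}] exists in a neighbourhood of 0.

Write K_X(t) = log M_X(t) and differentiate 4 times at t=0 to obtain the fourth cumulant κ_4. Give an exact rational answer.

κ_4 = D^4[K](0) = -32/15

M_X(t) = (e^(2*t) - e^(-2*t))/(4*t)
K_X(t) = log M_X(t) = -log(t) + log(e^(2*t) - e^(-2*t)) - 2*log(2)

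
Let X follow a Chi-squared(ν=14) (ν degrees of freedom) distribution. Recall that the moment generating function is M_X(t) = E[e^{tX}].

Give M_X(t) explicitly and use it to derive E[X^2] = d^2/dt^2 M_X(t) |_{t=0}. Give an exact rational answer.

E[X^2] = M^(2)(0) = 224

M_X(t) = (1 - 2*t)^(-7)
M^(2)(t) = -224/(512*t^9 - 2304*t^8 + 4608*t^7 - 5376*t^6 + 4032*t^5 - 2016*t^4 + 672*t^3 - 144*t^2 + 18*t - 1)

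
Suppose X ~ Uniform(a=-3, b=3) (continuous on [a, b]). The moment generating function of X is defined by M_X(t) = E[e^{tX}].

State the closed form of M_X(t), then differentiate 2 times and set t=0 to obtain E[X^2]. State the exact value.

M_X(t) = (e^(3*t) - e^(-3*t))/(6*t)
M^(2)(t) = (9*t^2*e^(6*t) - 9*t^2 - 6*t*e^(6*t) - 6*t + 2*e^(6*t) - 2)*e^(-3*t)/(6*t^3)

E[X^2] = M^(2)(0) = 3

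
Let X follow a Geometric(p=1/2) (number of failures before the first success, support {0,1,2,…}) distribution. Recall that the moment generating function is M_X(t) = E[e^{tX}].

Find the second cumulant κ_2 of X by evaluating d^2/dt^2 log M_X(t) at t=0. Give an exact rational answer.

M_X(t) = 1/(2*(1 - e^(t)/2))
K_X(t) = log M_X(t) = -log(1 - e^(t)/2) - log(2)
D^2[K](t) = 2*e^(t)/(e^(2*t) - 4*e^(t) + 4)

κ_2 = D^2[K](0) = 2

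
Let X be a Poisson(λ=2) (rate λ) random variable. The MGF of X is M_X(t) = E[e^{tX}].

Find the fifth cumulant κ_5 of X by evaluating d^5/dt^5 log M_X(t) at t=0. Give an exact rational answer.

M_X(t) = e^(2*e^(t) - 2)
K_X(t) = log M_X(t) = 2*e^(t) - 2
K^(5)(t) = 2*e^(t)

κ_5 = K^(5)(0) = 2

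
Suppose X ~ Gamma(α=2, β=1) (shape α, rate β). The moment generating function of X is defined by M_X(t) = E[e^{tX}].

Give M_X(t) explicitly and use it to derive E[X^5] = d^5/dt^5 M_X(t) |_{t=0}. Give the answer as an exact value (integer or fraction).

E[X^5] = M^(5)(0) = 720

M_X(t) = (1 - t)^(-2)
M^(5)(t) = -720/(t^7 - 7*t^6 + 21*t^5 - 35*t^4 + 35*t^3 - 21*t^2 + 7*t - 1)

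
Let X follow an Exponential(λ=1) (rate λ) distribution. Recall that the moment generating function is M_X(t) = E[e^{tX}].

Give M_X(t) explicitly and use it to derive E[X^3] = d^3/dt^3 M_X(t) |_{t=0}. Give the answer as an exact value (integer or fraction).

M_X(t) = 1/(1 - t)
dM/dt = 1/(t^2 - 2*t + 1)
d^2M/dt^2 = -2/(t^3 - 3*t^2 + 3*t - 1)
d^3M/dt^3 = 6/(t^4 - 4*t^3 + 6*t^2 - 4*t + 1)

E[X^3] = d^3M/dt^3 |_{t=0} = 6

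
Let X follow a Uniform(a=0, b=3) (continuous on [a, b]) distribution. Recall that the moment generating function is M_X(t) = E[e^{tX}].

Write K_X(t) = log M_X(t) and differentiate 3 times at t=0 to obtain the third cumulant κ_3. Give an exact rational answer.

κ_3 = K^(3)(0) = 0

M_X(t) = (e^(3*t) - 1)/(3*t)
K_X(t) = log M_X(t) = -log(t) + log(e^(3*t) - 1) - log(3)
K^(3)(t) = (27*t^3*e^(6*t) + 27*t^3*e^(3*t) - 2*e^(9*t) + 6*e^(6*t) - 6*e^(3*t) + 2)/(t^3*e^(9*t) - 3*t^3*e^(6*t) + 3*t^3*e^(3*t) - t^3)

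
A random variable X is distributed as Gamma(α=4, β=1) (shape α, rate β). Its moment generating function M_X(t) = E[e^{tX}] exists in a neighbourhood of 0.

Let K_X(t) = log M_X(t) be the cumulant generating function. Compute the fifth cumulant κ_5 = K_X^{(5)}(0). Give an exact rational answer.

M_X(t) = (1 - t)^(-4)
K_X(t) = log M_X(t) = -4*log(1 - t)
dK/dt = -4/(t - 1)
d^2K/dt^2 = 4/(t^2 - 2*t + 1)
d^3K/dt^3 = -8/(t^3 - 3*t^2 + 3*t - 1)
d^4K/dt^4 = 24/(t^4 - 4*t^3 + 6*t^2 - 4*t + 1)
d^5K/dt^5 = -96/(t^5 - 5*t^4 + 10*t^3 - 10*t^2 + 5*t - 1)

κ_5 = d^5K/dt^5 |_{t=0} = 96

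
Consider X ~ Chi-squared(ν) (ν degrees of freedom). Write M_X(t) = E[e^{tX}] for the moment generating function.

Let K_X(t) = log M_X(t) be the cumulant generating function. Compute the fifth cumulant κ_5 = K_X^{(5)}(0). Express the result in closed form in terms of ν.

κ_5 = D^5[K](0) = 384*ν

M_X(t) = (1 - 2*t)^(-ν/2)
K_X(t) = log M_X(t) = -ν*log(1 - 2*t)/2
D^5[K](t) = -384*ν/(32*t^5 - 80*t^4 + 80*t^3 - 40*t^2 + 10*t - 1)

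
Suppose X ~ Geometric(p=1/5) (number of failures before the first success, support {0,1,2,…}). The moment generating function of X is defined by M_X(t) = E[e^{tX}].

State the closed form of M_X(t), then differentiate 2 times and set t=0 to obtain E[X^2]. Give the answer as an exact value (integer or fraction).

M_X(t) = 1/(5*(1 - 4*e^(t)/5))
M′(t) = 4*e^(t)/(16*e^(2*t) - 40*e^(t) + 25)
M′′(t) = (-16*e^(2*t) - 20*e^(t))/(64*e^(3*t) - 240*e^(2*t) + 300*e^(t) - 125)

E[X^2] = M′′(0) = 36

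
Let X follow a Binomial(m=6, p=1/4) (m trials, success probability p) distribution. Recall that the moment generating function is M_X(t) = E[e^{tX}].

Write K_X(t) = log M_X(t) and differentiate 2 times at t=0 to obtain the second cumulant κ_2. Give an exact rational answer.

M_X(t) = (e^(t)/4 + 3/4)^6
K_X(t) = log M_X(t) = 6*log(e^(t)/4 + 3/4)
D^2[K](t) = 18*e^(t)/(e^(2*t) + 6*e^(t) + 9)

κ_2 = D^2[K](0) = 9/8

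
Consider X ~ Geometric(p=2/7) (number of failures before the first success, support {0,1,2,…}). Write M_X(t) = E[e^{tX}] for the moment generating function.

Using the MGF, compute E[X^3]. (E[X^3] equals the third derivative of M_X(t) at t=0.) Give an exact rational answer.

E[X^3] = M^(3)(0) = 535/4

M_X(t) = 2/(7*(1 - 5*e^(t)/7))
M^(3)(t) = (250*e^(3*t) + 1400*e^(2*t) + 490*e^(t))/(625*e^(4*t) - 3500*e^(3*t) + 7350*e^(2*t) - 6860*e^(t) + 2401)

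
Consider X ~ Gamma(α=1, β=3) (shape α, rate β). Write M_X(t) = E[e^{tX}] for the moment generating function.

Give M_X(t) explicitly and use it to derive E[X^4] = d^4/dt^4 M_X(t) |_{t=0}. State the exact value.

E[X^4] = D^4[M](0) = 8/27

M_X(t) = 3/(3 - t)
D^4[M](t) = -72/(t^5 - 15*t^4 + 90*t^3 - 270*t^2 + 405*t - 243)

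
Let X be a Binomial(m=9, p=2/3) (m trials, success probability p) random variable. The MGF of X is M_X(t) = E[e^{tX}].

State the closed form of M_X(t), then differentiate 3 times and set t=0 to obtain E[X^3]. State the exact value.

E[X^3] = M^(3)(0) = 754/3

M_X(t) = (2*e^(t)/3 + 1/3)^9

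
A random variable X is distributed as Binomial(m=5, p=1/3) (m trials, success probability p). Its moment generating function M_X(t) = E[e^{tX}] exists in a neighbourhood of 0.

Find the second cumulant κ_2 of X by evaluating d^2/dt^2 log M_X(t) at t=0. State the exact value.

M_X(t) = (e^(t)/3 + 2/3)^5
K_X(t) = log M_X(t) = 5*log(e^(t)/3 + 2/3)
K^(2)(t) = 10*e^(t)/(e^(2*t) + 4*e^(t) + 4)

κ_2 = K^(2)(0) = 10/9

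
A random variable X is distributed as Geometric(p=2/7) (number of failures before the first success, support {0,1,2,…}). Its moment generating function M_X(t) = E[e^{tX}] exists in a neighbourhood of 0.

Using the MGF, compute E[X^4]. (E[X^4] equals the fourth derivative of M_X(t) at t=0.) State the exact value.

M_X(t) = 2/(7*(1 - 5*e^(t)/7))
M′(t) = 10*e^(t)/(25*e^(2*t) - 70*e^(t) + 49)
M′′(t) = (-50*e^(2*t) - 70*e^(t))/(125*e^(3*t) - 525*e^(2*t) + 735*e^(t) - 343)
M′′′(t) = (250*e^(3*t) + 1400*e^(2*t) + 490*e^(t))/(625*e^(4*t) - 3500*e^(3*t) + 7350*e^(2*t) - 6860*e^(t) + 2401)
M′′′′(t) = (-1250*e^(4*t) - 19250*e^(3*t) - 26950*e^(2*t) - 3430*e^(t))/(3125*e^(5*t) - 21875*e^(4*t) + 61250*e^(3*t) - 85750*e^(2*t) + 60025*e^(t) - 16807)

E[X^4] = M′′′′(0) = 1590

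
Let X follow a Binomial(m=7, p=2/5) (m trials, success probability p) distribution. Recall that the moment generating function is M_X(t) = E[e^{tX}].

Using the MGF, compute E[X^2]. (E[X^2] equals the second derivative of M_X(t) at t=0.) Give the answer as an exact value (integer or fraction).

E[X^2] = M^(2)(0) = 238/25

M_X(t) = (2*e^(t)/5 + 3/5)^7
M^(2)(t) = 6272*e^(7*t)/78125 + 48384*e^(6*t)/78125 + 6048*e^(5*t)/3125 + 48384*e^(4*t)/15625 + 40824*e^(3*t)/15625 + 81648*e^(2*t)/78125 + 10206*e^(t)/78125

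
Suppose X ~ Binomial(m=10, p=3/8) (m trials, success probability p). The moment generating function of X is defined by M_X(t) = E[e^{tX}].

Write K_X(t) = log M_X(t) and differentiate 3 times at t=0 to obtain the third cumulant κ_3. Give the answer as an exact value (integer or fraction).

M_X(t) = (3*e^(t)/8 + 5/8)^10
K_X(t) = log M_X(t) = 10*log(3*e^(t)/8 + 5/8)
K′(t) = 30*e^(t)/(3*e^(t) + 5)
K′′(t) = 150*e^(t)/(9*e^(2*t) + 30*e^(t) + 25)
K′′′(t) = (-450*e^(2*t) + 750*e^(t))/(27*e^(3*t) + 135*e^(2*t) + 225*e^(t) + 125)

κ_3 = K′′′(0) = 75/128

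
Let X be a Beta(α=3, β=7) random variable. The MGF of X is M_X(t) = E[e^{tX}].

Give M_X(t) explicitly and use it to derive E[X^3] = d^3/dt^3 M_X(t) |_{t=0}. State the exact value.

E[X^3] = M′′′(0) = 1/22

M_X(t) = ₁F₁(3; 10; t)
M′(t) = 3*₁F₁(4; 11; t)/10
M′′(t) = 6*₁F₁(5; 12; t)/55
M′′′(t) = ₁F₁(6; 13; t)/22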